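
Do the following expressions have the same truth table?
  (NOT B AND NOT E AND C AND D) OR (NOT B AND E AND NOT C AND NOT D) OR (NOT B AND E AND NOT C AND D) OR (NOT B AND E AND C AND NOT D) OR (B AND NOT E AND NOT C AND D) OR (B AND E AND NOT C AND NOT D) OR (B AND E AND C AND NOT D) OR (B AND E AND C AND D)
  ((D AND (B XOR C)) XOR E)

Yes, they are equivalent — the two output columns agree on all 16 assignments:
B | E | C | D | Expression 1 | Expression 2
-------------------------------------------
0 | 0 | 0 | 0 | 0 | 0
0 | 0 | 0 | 1 | 0 | 0
0 | 0 | 1 | 0 | 0 | 0
0 | 0 | 1 | 1 | 1 | 1
0 | 1 | 0 | 0 | 1 | 1
0 | 1 | 0 | 1 | 1 | 1
0 | 1 | 1 | 0 | 1 | 1
0 | 1 | 1 | 1 | 0 | 0
1 | 0 | 0 | 0 | 0 | 0
1 | 0 | 0 | 1 | 1 | 1
1 | 0 | 1 | 0 | 0 | 0
1 | 0 | 1 | 1 | 0 | 0
1 | 1 | 0 | 0 | 1 | 1
1 | 1 | 0 | 1 | 0 | 0
1 | 1 | 1 | 0 | 1 | 1
1 | 1 | 1 | 1 | 1 | 1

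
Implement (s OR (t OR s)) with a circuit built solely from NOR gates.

((s NOR ((t NOR s) NOR (t NOR s))) NOR (s NOR ((t NOR s) NOR (t NOR s))))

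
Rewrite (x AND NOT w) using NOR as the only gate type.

((x NOR x) NOR ((w NOR w) NOR (w NOR w)))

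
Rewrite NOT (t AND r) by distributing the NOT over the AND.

NOT t OR NOT r
De Morgan's: NOT(AND of terms) = OR of negations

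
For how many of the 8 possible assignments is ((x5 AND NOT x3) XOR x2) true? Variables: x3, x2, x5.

Satisfying assignments: (0,0,1), (0,1,0), (1,1,0), (1,1,1)
Count: 4 out of 8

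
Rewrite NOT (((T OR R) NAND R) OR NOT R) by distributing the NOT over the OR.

NOT ((T OR R) NAND R) AND R
De Morgan's: NOT(OR of terms) = AND of negations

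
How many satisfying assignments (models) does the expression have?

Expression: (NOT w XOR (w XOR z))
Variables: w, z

Satisfying assignments: (0,0), (1,0)
Count: 2 out of 4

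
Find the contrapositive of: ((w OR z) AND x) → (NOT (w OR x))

Contrapositive: (w OR x) → NOT ((w OR z) AND x)
Note: A statement and its contrapositive are logically equivalent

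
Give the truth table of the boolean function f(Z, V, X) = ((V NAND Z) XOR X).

Z | V | X | Output
------------------
0 | 0 | 0 | 1
0 | 0 | 1 | 0
0 | 1 | 0 | 1
0 | 1 | 1 | 0
1 | 0 | 0 | 1
1 | 0 | 1 | 0
1 | 1 | 0 | 0
1 | 1 | 1 | 1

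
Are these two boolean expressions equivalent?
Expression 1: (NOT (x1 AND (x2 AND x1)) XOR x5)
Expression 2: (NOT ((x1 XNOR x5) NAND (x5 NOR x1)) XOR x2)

No. Counterexample: with x2=0, x1=1, x5=0, Expression 1 = 1 but Expression 2 = 0.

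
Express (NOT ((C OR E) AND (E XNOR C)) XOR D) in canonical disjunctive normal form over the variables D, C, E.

(NOT D AND NOT C AND NOT E) OR (NOT D AND NOT C AND E) OR (NOT D AND C AND NOT E) OR (D AND C AND E)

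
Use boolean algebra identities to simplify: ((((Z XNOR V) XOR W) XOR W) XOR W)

By XOR self-cancellation ((E XOR v) XOR v = E):
= ((Z XNOR V) XOR W)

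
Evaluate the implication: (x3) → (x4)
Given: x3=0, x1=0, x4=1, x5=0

Antecedent (x3) = 0; consequent (x4) = 1.
0 → 1 = 1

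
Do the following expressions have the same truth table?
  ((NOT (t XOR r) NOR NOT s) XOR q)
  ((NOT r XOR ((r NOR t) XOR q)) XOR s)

No. Counterexample: with q=0, s=0, t=1, r=0, Expression 1 = 0 but Expression 2 = 1.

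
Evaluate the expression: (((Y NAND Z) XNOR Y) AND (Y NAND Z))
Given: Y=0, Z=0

Substituting: (((0 NAND 0) XNOR 0) AND (0 NAND 0))
= 0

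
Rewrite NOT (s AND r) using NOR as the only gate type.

(((s NOR s) NOR (r NOR r)) NOR ((s NOR s) NOR (r NOR r)))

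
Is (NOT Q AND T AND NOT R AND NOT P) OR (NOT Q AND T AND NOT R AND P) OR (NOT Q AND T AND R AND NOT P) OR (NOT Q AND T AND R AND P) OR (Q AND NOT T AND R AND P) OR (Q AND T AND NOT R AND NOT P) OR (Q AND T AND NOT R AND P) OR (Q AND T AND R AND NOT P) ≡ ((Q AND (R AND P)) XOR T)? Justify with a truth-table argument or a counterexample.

Yes, they are equivalent — the two output columns agree on all 16 assignments:
Q | T | R | P | Expression 1 | Expression 2
-------------------------------------------
0 | 0 | 0 | 0 | 0 | 0
0 | 0 | 0 | 1 | 0 | 0
0 | 0 | 1 | 0 | 0 | 0
0 | 0 | 1 | 1 | 0 | 0
0 | 1 | 0 | 0 | 1 | 1
0 | 1 | 0 | 1 | 1 | 1
0 | 1 | 1 | 0 | 1 | 1
0 | 1 | 1 | 1 | 1 | 1
1 | 0 | 0 | 0 | 0 | 0
1 | 0 | 0 | 1 | 0 | 0
1 | 0 | 1 | 0 | 0 | 0
1 | 0 | 1 | 1 | 1 | 1
1 | 1 | 0 | 0 | 1 | 1
1 | 1 | 0 | 1 | 1 | 1
1 | 1 | 1 | 0 | 1 | 1
1 | 1 | 1 | 1 | 0 | 0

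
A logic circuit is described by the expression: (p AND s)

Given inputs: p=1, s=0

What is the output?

Substituting: (1 AND 0)
= 0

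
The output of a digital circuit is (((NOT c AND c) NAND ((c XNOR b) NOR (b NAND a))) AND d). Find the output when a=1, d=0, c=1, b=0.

Substituting: (((NOT 1 AND 1) NAND ((1 XNOR 0) NOR (0 NAND 1))) AND 0)
= 0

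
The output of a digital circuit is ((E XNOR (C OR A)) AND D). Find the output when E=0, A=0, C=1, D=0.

Substituting: ((0 XNOR (1 OR 0)) AND 0)
= 0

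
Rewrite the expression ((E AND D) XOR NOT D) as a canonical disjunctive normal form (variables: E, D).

(NOT E AND NOT D) OR (E AND NOT D) OR (E AND D)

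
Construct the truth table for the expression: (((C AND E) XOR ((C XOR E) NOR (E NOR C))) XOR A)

A | C | E | Output
------------------
0 | 0 | 0 | 0
0 | 0 | 1 | 0
0 | 1 | 0 | 0
0 | 1 | 1 | 0
1 | 0 | 0 | 1
1 | 0 | 1 | 1
1 | 1 | 0 | 1
1 | 1 | 1 | 1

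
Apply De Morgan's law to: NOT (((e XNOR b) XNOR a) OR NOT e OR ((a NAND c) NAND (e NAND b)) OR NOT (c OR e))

NOT ((e XNOR b) XNOR a) AND e AND NOT ((a NAND c) NAND (e NAND b)) AND (c OR e)
De Morgan's: NOT(OR of terms) = AND of negations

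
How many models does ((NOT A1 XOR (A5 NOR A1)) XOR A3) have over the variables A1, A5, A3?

Satisfying assignments: (0,0,1), (0,1,0), (1,0,1), (1,1,1)
Count: 4 out of 8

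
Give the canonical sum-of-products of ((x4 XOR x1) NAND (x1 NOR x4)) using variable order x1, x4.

Σm(0, 1, 2, 3) = (NOT x1 AND NOT x4) OR (NOT x1 AND x4) OR (x1 AND NOT x4) OR (x1 AND x4)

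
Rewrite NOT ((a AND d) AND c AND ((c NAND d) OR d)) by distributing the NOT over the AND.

NOT (a AND d) OR NOT c OR NOT ((c NAND d) OR d)
De Morgan's: NOT(AND of terms) = OR of negations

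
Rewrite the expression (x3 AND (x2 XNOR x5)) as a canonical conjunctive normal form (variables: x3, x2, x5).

(x3 OR x2 OR x5) AND (x3 OR x2 OR NOT x5) AND (x3 OR NOT x2 OR x5) AND (x3 OR NOT x2 OR NOT x5) AND (NOT x3 OR x2 OR NOT x5) AND (NOT x3 OR NOT x2 OR x5)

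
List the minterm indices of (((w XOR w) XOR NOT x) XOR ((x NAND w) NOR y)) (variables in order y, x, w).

Σm(0, 1, 3, 4, 5) = (NOT y AND NOT x AND NOT w) OR (NOT y AND NOT x AND w) OR (NOT y AND x AND w) OR (y AND NOT x AND NOT w) OR (y AND NOT x AND w)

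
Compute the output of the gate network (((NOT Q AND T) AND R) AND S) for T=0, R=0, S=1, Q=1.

Substituting: (((NOT 1 AND 0) AND 0) AND 1)
= 0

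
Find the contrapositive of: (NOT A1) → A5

Contrapositive: NOT A5 → A1
Note: A statement and its contrapositive are logically equivalent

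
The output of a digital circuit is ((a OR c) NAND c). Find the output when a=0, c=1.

Substituting: ((0 OR 1) NAND 1)
= 0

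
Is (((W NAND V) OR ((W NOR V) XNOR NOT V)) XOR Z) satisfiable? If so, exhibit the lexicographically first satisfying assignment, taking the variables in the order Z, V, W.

Z=0, V=0, W=0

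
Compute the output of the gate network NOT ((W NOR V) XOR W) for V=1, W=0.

Substituting: NOT ((0 NOR 1) XOR 0)
= 1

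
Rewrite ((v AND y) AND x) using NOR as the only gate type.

((((v NOR v) NOR (y NOR y)) NOR ((v NOR v) NOR (y NOR y))) NOR (x NOR x))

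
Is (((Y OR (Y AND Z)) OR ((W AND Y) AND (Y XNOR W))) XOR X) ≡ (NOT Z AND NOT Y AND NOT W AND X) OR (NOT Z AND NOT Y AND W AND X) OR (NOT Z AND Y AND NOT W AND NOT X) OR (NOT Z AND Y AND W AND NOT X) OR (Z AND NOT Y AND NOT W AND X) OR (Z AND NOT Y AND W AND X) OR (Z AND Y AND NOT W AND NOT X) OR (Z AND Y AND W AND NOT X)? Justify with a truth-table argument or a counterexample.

Yes, they are equivalent — the two output columns agree on all 16 assignments:
Z | Y | W | X | Expression 1 | Expression 2
-------------------------------------------
0 | 0 | 0 | 0 | 0 | 0
0 | 0 | 0 | 1 | 1 | 1
0 | 0 | 1 | 0 | 0 | 0
0 | 0 | 1 | 1 | 1 | 1
0 | 1 | 0 | 0 | 1 | 1
0 | 1 | 0 | 1 | 0 | 0
0 | 1 | 1 | 0 | 1 | 1
0 | 1 | 1 | 1 | 0 | 0
1 | 0 | 0 | 0 | 0 | 0
1 | 0 | 0 | 1 | 1 | 1
1 | 0 | 1 | 0 | 0 | 0
1 | 0 | 1 | 1 | 1 | 1
1 | 1 | 0 | 0 | 1 | 1
1 | 1 | 0 | 1 | 0 | 0
1 | 1 | 1 | 0 | 1 | 1
1 | 1 | 1 | 1 | 0 | 0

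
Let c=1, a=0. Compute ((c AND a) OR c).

Substituting: ((1 AND 0) OR 1)
= 1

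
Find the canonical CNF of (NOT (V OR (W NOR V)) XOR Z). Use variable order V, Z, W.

(V OR Z OR W) AND (V OR NOT Z OR NOT W) AND (NOT V OR Z OR W) AND (NOT V OR Z OR NOT W)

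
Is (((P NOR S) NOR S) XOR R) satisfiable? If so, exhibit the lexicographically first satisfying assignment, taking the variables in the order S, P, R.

S=0, P=0, R=1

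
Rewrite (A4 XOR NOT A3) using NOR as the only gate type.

((((A4 NOR (A3 NOR A3)) NOR (A4 NOR (A3 NOR A3))) NOR ((A4 NOR (A3 NOR A3)) NOR (A4 NOR (A3 NOR A3)))) NOR ((((A4 NOR A4) NOR ((A3 NOR A3) NOR (A3 NOR A3))) NOR ((A4 NOR A4) NOR ((A3 NOR A3) NOR (A3 NOR A3)))) NOR (((A4 NOR A4) NOR ((A3 NOR A3) NOR (A3 NOR A3))) NOR ((A4 NOR A4) NOR ((A3 NOR A3) NOR (A3 NOR A3))))))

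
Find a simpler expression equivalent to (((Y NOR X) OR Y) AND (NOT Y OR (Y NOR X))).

By distribution ((E OR v) AND (E OR NOT v) = E):
= (Y NOR X)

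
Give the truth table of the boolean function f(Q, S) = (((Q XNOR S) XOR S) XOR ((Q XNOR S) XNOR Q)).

Q | S | Output
--------------
0 | 0 | 1
0 | 1 | 0
1 | 0 | 0
1 | 1 | 1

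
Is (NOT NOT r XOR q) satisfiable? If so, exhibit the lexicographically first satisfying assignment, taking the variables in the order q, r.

q=0, r=1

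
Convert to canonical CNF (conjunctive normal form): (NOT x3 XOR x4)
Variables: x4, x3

(x4 OR NOT x3) AND (NOT x4 OR x3)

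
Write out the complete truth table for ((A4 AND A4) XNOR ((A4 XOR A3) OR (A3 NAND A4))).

A4 | A3 | Output
----------------
0 | 0 | 0
0 | 1 | 0
1 | 0 | 1
1 | 1 | 0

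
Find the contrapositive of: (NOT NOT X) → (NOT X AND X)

Contrapositive: NOT (NOT X AND X) → NOT X
Note: A statement and its contrapositive are logically equivalent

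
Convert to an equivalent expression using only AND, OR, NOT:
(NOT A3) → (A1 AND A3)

A3 OR (A1 AND A3)
(Implication elimination: A → B = NOT A OR B)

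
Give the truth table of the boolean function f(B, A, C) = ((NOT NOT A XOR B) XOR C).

B | A | C | Output
------------------
0 | 0 | 0 | 0
0 | 0 | 1 | 1
0 | 1 | 0 | 1
0 | 1 | 1 | 0
1 | 0 | 0 | 1
1 | 0 | 1 | 0
1 | 1 | 0 | 0
1 | 1 | 1 | 1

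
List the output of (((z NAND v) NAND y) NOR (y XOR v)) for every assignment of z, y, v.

z | y | v | Output
------------------
0 | 0 | 0 | 0
0 | 0 | 1 | 0
0 | 1 | 0 | 0
0 | 1 | 1 | 1
1 | 0 | 0 | 0
1 | 0 | 1 | 0
1 | 1 | 0 | 0
1 | 1 | 1 | 0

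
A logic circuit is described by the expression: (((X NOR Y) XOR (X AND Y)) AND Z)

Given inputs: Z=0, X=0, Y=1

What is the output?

Substituting: (((0 NOR 1) XOR (0 AND 1)) AND 0)
= 0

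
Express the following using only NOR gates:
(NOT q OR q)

(((q NOR q) NOR q) NOR ((q NOR q) NOR q))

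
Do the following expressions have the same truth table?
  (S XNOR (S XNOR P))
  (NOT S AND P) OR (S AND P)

Yes, they are equivalent — the two output columns agree on all 4 assignments:
S | P | Expression 1 | Expression 2
-----------------------------------
0 | 0 | 0 | 0
0 | 1 | 1 | 1
1 | 0 | 0 | 0
1 | 1 | 1 | 1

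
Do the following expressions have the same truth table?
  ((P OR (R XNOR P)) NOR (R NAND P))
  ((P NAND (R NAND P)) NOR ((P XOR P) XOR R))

No. Counterexample: with R=0, P=1, Expression 1 = 0 but Expression 2 = 1.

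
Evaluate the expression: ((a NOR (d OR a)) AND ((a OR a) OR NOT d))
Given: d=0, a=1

Substituting: ((1 NOR (0 OR 1)) AND ((1 OR 1) OR NOT 0))
= 0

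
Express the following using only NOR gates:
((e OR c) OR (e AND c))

((((e NOR c) NOR (e NOR c)) NOR ((e NOR e) NOR (c NOR c))) NOR (((e NOR c) NOR (e NOR c)) NOR ((e NOR e) NOR (c NOR c))))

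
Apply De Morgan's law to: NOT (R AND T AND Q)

NOT R OR NOT T OR NOT Q
De Morgan's: NOT(AND of terms) = OR of negations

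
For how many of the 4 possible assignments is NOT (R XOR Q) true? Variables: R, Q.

Satisfying assignments: (0,0), (1,1)
Count: 2 out of 4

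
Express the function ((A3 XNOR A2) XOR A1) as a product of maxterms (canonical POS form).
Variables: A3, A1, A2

ΠM(1, 2, 4, 7) = (A3 OR A1 OR NOT A2) AND (A3 OR NOT A1 OR A2) AND (NOT A3 OR A1 OR A2) AND (NOT A3 OR NOT A1 OR NOT A2)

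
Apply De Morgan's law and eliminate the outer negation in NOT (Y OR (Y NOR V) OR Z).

NOT Y AND NOT (Y NOR V) AND NOT Z
De Morgan's: NOT(OR of terms) = AND of negations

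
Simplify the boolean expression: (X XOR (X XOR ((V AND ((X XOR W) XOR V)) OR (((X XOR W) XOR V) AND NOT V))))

By XOR self-cancellation ((E XOR v) XOR v = E) then distribution ((E AND v) OR (E AND NOT v) = E):
= ((X XOR W) XOR V)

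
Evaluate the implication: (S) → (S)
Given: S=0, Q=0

Antecedent (S) = 0; consequent (S) = 0.
0 → 0 = 1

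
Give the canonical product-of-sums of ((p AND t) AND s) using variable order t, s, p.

ΠM(0, 1, 2, 3, 4, 5, 6) = (t OR s OR p) AND (t OR s OR NOT p) AND (t OR NOT s OR p) AND (t OR NOT s OR NOT p) AND (NOT t OR s OR p) AND (NOT t OR s OR NOT p) AND (NOT t OR NOT s OR p)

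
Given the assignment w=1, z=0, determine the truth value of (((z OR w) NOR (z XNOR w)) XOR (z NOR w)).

Substituting: (((0 OR 1) NOR (0 XNOR 1)) XOR (0 NOR 1))
= 0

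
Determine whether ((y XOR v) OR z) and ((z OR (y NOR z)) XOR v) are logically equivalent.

No. Counterexample: with z=0, y=0, v=0, Expression 1 = 0 but Expression 2 = 1.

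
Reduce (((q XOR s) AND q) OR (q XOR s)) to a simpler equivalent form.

By absorption (E OR (E AND v) = E):
= (q XOR s)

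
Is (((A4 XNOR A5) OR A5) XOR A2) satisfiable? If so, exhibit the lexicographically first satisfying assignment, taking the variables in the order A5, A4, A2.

A5=0, A4=0, A2=0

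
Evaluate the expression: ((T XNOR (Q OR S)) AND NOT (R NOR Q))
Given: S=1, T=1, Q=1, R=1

Substituting: ((1 XNOR (1 OR 1)) AND NOT (1 NOR 1))
= 1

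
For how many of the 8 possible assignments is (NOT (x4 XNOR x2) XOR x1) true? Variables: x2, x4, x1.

Satisfying assignments: (0,0,1), (0,1,0), (1,0,0), (1,1,1)
Count: 4 out of 8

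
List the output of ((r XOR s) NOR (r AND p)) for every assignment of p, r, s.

p | r | s | Output
------------------
0 | 0 | 0 | 1
0 | 0 | 1 | 0
0 | 1 | 0 | 0
0 | 1 | 1 | 1
1 | 0 | 0 | 1
1 | 0 | 1 | 0
1 | 1 | 0 | 0
1 | 1 | 1 | 0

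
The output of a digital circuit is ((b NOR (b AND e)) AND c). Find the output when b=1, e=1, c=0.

Substituting: ((1 NOR (1 AND 1)) AND 0)
= 0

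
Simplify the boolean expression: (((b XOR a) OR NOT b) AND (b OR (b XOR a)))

By distribution ((E OR v) AND (E OR NOT v) = E):
= (b XOR a)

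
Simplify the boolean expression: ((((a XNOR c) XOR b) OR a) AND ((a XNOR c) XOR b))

By absorption (E AND (E OR v) = E):
= ((a XNOR c) XOR b)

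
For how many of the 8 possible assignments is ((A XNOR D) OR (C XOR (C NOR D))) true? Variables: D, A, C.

Satisfying assignments: (0,0,0), (0,0,1), (0,1,0), (0,1,1), (1,0,1), (1,1,0), (1,1,1)
Count: 7 out of 8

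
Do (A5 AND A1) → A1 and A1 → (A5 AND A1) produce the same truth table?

No, Converse is not equivalent to original (counterexample: A1=1, A5=0, A4=0)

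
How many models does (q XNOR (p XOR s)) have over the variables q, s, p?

Satisfying assignments: (0,0,0), (0,1,1), (1,0,1), (1,1,0)
Count: 4 out of 8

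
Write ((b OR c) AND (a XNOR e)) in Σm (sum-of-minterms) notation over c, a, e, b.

Σm(1, 7, 8, 9, 14, 15) = (NOT c AND NOT a AND NOT e AND b) OR (NOT c AND a AND e AND b) OR (c AND NOT a AND NOT e AND NOT b) OR (c AND NOT a AND NOT e AND b) OR (c AND a AND e AND NOT b) OR (c AND a AND e AND b)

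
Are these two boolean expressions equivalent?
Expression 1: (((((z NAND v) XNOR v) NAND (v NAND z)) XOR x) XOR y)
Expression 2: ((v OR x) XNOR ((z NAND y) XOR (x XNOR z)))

No. Counterexample: with v=0, x=0, z=0, y=1, Expression 1 = 0 but Expression 2 = 1.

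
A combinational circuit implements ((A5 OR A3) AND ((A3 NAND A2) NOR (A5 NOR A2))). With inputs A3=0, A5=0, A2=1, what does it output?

Substituting: ((0 OR 0) AND ((0 NAND 1) NOR (0 NOR 1)))
= 0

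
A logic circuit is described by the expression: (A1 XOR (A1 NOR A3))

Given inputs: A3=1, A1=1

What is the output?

Substituting: (1 XOR (1 NOR 1))
= 1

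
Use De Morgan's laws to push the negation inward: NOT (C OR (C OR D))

NOT C AND NOT (C OR D)
De Morgan's: NOT(OR of terms) = AND of negations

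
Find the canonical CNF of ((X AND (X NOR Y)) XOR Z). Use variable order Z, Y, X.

(Z OR Y OR X) AND (Z OR Y OR NOT X) AND (Z OR NOT Y OR X) AND (Z OR NOT Y OR NOT X)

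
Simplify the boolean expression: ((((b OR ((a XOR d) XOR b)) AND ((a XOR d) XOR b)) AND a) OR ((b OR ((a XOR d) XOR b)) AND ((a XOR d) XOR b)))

By absorption (E OR (E AND v) = E) then absorption (E AND (E OR v) = E):
= ((a XOR d) XOR b)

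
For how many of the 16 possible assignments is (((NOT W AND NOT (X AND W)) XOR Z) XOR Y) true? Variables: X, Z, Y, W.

Satisfying assignments: (0,0,0,0), (0,0,1,1), (0,1,0,1), (0,1,1,0), (1,0,0,0), (1,0,1,1), (1,1,0,1), (1,1,1,0)
Count: 8 out of 16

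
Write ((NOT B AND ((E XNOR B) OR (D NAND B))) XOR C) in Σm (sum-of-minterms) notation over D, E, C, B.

Σm(0, 3, 4, 7, 8, 11, 12, 15) = (NOT D AND NOT E AND NOT C AND NOT B) OR (NOT D AND NOT E AND C AND B) OR (NOT D AND E AND NOT C AND NOT B) OR (NOT D AND E AND C AND B) OR (D AND NOT E AND NOT C AND NOT B) OR (D AND NOT E AND C AND B) OR (D AND E AND NOT C AND NOT B) OR (D AND E AND C AND B)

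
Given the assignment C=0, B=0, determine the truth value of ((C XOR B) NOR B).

Substituting: ((0 XOR 0) NOR 0)
= 1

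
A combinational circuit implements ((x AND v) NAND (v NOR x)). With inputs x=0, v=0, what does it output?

Substituting: ((0 AND 0) NAND (0 NOR 0))
= 1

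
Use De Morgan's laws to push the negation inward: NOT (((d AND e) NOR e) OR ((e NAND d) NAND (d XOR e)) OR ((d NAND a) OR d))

NOT ((d AND e) NOR e) AND NOT ((e NAND d) NAND (d XOR e)) AND NOT ((d NAND a) OR d)
De Morgan's: NOT(OR of terms) = AND of negations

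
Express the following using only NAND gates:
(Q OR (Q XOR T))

((Q NAND Q) NAND (((Q NAND (Q NAND T)) NAND (T NAND (Q NAND T))) NAND ((Q NAND (Q NAND T)) NAND (T NAND (Q NAND T)))))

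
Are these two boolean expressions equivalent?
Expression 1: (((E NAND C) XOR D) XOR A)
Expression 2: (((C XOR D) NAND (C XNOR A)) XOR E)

No. Counterexample: with D=0, E=0, A=1, C=0, Expression 1 = 0 but Expression 2 = 1.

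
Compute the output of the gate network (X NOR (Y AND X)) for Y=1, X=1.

Substituting: (1 NOR (1 AND 1))
= 0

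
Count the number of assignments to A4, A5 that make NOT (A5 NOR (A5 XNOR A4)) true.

Satisfying assignments: (0,0), (0,1), (1,1)
Count: 3 out of 4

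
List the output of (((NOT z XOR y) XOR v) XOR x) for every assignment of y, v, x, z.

y | v | x | z | Output
----------------------
0 | 0 | 0 | 0 | 1
0 | 0 | 0 | 1 | 0
0 | 0 | 1 | 0 | 0
0 | 0 | 1 | 1 | 1
0 | 1 | 0 | 0 | 0
0 | 1 | 0 | 1 | 1
0 | 1 | 1 | 0 | 1
0 | 1 | 1 | 1 | 0
1 | 0 | 0 | 0 | 0
1 | 0 | 0 | 1 | 1
1 | 0 | 1 | 0 | 1
1 | 0 | 1 | 1 | 0
1 | 1 | 0 | 0 | 1
1 | 1 | 0 | 1 | 0
1 | 1 | 1 | 0 | 0
1 | 1 | 1 | 1 | 1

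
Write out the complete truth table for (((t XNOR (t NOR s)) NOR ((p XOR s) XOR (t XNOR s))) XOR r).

s | p | r | t | Output
----------------------
0 | 0 | 0 | 0 | 0
0 | 0 | 0 | 1 | 1
0 | 0 | 1 | 0 | 1
0 | 0 | 1 | 1 | 0
0 | 1 | 0 | 0 | 1
0 | 1 | 0 | 1 | 0
0 | 1 | 1 | 0 | 0
0 | 1 | 1 | 1 | 1
1 | 0 | 0 | 0 | 0
1 | 0 | 0 | 1 | 1
1 | 0 | 1 | 0 | 1
1 | 0 | 1 | 1 | 0
1 | 1 | 0 | 0 | 0
1 | 1 | 0 | 1 | 0
1 | 1 | 1 | 0 | 1
1 | 1 | 1 | 1 | 1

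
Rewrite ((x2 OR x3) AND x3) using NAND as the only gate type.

((((x2 NAND x2) NAND (x3 NAND x3)) NAND x3) NAND (((x2 NAND x2) NAND (x3 NAND x3)) NAND x3))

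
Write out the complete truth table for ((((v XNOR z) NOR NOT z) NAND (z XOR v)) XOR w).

w | z | v | Output
------------------
0 | 0 | 0 | 1
0 | 0 | 1 | 1
0 | 1 | 0 | 0
0 | 1 | 1 | 1
1 | 0 | 0 | 0
1 | 0 | 1 | 0
1 | 1 | 0 | 1
1 | 1 | 1 | 0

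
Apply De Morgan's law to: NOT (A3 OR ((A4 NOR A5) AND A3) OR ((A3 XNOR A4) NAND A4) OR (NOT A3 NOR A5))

NOT A3 AND NOT ((A4 NOR A5) AND A3) AND NOT ((A3 XNOR A4) NAND A4) AND NOT (NOT A3 NOR A5)
De Morgan's: NOT(OR of terms) = AND of negations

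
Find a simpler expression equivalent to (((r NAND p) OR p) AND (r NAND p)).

By absorption (E AND (E OR v) = E):
= (r NAND p)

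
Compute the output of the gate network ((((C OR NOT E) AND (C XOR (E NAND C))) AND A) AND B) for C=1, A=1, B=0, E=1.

Substituting: ((((1 OR NOT 1) AND (1 XOR (1 NAND 1))) AND 1) AND 0)
= 0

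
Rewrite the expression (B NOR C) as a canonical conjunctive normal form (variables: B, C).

(B OR NOT C) AND (NOT B OR C) AND (NOT B OR NOT C)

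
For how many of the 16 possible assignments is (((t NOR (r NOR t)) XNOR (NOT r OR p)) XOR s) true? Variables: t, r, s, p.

Satisfying assignments: (0,0,1,0), (0,0,1,1), (0,1,0,1), (0,1,1,0), (1,0,1,0), (1,0,1,1), (1,1,0,0), (1,1,1,1)
Count: 8 out of 16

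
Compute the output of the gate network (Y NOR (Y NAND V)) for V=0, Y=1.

Substituting: (1 NOR (1 NAND 0))
= 0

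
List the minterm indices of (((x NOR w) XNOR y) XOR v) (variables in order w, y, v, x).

Σm(1, 2, 4, 7, 8, 9, 14, 15) = (NOT w AND NOT y AND NOT v AND x) OR (NOT w AND NOT y AND v AND NOT x) OR (NOT w AND y AND NOT v AND NOT x) OR (NOT w AND y AND v AND x) OR (w AND NOT y AND NOT v AND NOT x) OR (w AND NOT y AND NOT v AND x) OR (w AND y AND v AND NOT x) OR (w AND y AND v AND x)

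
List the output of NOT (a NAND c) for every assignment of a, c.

a | c | Output
--------------
0 | 0 | 0
0 | 1 | 0
1 | 0 | 0
1 | 1 | 1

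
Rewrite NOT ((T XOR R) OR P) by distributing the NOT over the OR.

NOT (T XOR R) AND NOT P
De Morgan's: NOT(OR of terms) = AND of negations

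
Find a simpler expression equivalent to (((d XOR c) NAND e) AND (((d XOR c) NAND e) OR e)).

By absorption (E AND (E OR v) = E):
= ((d XOR c) NAND e)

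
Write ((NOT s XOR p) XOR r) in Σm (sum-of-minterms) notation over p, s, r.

Σm(0, 3, 5, 6) = (NOT p AND NOT s AND NOT r) OR (NOT p AND s AND r) OR (p AND NOT s AND r) OR (p AND s AND NOT r)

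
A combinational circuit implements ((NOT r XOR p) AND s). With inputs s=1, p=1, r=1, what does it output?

Substituting: ((NOT 1 XOR 1) AND 1)
= 1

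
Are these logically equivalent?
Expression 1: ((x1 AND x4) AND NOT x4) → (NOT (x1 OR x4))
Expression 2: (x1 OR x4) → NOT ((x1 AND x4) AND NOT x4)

Yes, Contrapositive is always equivalent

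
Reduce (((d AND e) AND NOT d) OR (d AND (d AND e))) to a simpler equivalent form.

By distribution ((E AND v) OR (E AND NOT v) = E):
= (d AND e)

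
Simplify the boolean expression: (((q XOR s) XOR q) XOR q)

By XOR self-cancellation ((E XOR v) XOR v = E):
= (q XOR s)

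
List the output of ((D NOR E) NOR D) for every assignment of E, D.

E | D | Output
--------------
0 | 0 | 0
0 | 1 | 0
1 | 0 | 1
1 | 1 | 0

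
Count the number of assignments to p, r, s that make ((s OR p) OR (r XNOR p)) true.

Satisfying assignments: (0,0,0), (0,0,1), (0,1,1), (1,0,0), (1,0,1), (1,1,0), (1,1,1)
Count: 7 out of 8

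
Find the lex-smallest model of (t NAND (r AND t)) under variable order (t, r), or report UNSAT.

t=0, r=0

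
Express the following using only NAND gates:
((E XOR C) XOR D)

((((E NAND (E NAND C)) NAND (C NAND (E NAND C))) NAND (((E NAND (E NAND C)) NAND (C NAND (E NAND C))) NAND D)) NAND (D NAND (((E NAND (E NAND C)) NAND (C NAND (E NAND C))) NAND D)))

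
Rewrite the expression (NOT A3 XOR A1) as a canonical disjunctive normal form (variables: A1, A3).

(NOT A1 AND NOT A3) OR (A1 AND A3)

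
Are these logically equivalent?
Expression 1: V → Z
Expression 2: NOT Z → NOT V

Yes, Contrapositive is always equivalent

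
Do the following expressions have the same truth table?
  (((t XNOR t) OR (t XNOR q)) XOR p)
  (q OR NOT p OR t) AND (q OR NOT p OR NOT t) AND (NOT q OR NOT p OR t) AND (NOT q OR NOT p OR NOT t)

Yes, they are equivalent — the two output columns agree on all 8 assignments:
q | p | t | Expression 1 | Expression 2
---------------------------------------
0 | 0 | 0 | 1 | 1
0 | 0 | 1 | 1 | 1
0 | 1 | 0 | 0 | 0
0 | 1 | 1 | 0 | 0
1 | 0 | 0 | 1 | 1
1 | 0 | 1 | 1 | 1
1 | 1 | 0 | 0 | 0
1 | 1 | 1 | 0 | 0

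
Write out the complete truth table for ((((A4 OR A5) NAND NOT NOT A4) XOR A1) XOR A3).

A4 | A5 | A1 | A3 | Output
--------------------------
0 | 0 | 0 | 0 | 1
0 | 0 | 0 | 1 | 0
0 | 0 | 1 | 0 | 0
0 | 0 | 1 | 1 | 1
0 | 1 | 0 | 0 | 1
0 | 1 | 0 | 1 | 0
0 | 1 | 1 | 0 | 0
0 | 1 | 1 | 1 | 1
1 | 0 | 0 | 0 | 0
1 | 0 | 0 | 1 | 1
1 | 0 | 1 | 0 | 1
1 | 0 | 1 | 1 | 0
1 | 1 | 0 | 0 | 0
1 | 1 | 0 | 1 | 1
1 | 1 | 1 | 0 | 1
1 | 1 | 1 | 1 | 0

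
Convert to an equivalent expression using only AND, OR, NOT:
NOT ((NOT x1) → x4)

(NOT x1) AND NOT x4
(Negated implication: NOT(A → B) = A AND NOT B)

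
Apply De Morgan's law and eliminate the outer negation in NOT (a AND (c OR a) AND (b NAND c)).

NOT a OR NOT (c OR a) OR NOT (b NAND c)
De Morgan's: NOT(AND of terms) = OR of negations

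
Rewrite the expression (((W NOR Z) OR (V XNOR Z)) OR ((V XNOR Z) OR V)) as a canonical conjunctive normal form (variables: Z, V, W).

(NOT Z OR V OR W) AND (NOT Z OR V OR NOT W)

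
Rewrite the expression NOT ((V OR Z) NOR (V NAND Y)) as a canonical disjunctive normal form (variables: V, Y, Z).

(NOT V AND NOT Y AND NOT Z) OR (NOT V AND NOT Y AND Z) OR (NOT V AND Y AND NOT Z) OR (NOT V AND Y AND Z) OR (V AND NOT Y AND NOT Z) OR (V AND NOT Y AND Z) OR (V AND Y AND NOT Z) OR (V AND Y AND Z)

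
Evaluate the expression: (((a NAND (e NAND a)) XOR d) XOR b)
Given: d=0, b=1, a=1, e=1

Substituting: (((1 NAND (1 NAND 1)) XOR 0) XOR 1)
= 0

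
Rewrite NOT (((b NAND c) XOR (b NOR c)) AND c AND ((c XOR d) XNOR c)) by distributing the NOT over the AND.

NOT ((b NAND c) XOR (b NOR c)) OR NOT c OR NOT ((c XOR d) XNOR c)
De Morgan's: NOT(AND of terms) = OR of negations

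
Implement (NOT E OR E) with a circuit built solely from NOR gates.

(((E NOR E) NOR E) NOR ((E NOR E) NOR E))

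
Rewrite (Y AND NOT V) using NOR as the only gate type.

((Y NOR Y) NOR ((V NOR V) NOR (V NOR V)))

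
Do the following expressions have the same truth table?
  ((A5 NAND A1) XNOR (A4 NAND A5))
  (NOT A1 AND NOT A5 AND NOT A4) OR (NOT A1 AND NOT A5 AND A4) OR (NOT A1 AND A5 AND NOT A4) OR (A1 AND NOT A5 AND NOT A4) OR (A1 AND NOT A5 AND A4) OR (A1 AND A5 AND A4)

Yes, they are equivalent — the two output columns agree on all 8 assignments:
A1 | A5 | A4 | Expression 1 | Expression 2
------------------------------------------
0 | 0 | 0 | 1 | 1
0 | 0 | 1 | 1 | 1
0 | 1 | 0 | 1 | 1
0 | 1 | 1 | 0 | 0
1 | 0 | 0 | 1 | 1
1 | 0 | 1 | 1 | 1
1 | 1 | 0 | 0 | 0
1 | 1 | 1 | 1 | 1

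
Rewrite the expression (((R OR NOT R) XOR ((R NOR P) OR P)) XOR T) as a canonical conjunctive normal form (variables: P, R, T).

(P OR R OR T) AND (P OR NOT R OR NOT T) AND (NOT P OR R OR T) AND (NOT P OR NOT R OR T)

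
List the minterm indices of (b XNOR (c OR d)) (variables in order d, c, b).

Σm(0, 3, 5, 7) = (NOT d AND NOT c AND NOT b) OR (NOT d AND c AND b) OR (d AND NOT c AND b) OR (d AND c AND b)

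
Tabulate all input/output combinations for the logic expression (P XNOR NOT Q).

Q | P | Output
--------------
0 | 0 | 0
0 | 1 | 1
1 | 0 | 1
1 | 1 | 0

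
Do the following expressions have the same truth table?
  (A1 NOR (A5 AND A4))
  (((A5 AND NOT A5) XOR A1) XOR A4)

No. Counterexample: with A1=0, A5=0, A4=0, Expression 1 = 1 but Expression 2 = 0.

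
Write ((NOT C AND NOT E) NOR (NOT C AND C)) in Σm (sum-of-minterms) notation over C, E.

Σm(1, 2, 3) = (NOT C AND E) OR (C AND NOT E) OR (C AND E)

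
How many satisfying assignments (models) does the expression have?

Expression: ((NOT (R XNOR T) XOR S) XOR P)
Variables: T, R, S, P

Satisfying assignments: (0,0,0,1), (0,0,1,0), (0,1,0,0), (0,1,1,1), (1,0,0,0), (1,0,1,1), (1,1,0,1), (1,1,1,0)
Count: 8 out of 16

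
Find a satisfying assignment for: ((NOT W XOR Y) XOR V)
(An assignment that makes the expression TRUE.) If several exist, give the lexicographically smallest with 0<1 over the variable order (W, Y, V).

W=0, Y=0, V=0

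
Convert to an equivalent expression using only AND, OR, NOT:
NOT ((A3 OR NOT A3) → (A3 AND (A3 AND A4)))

(A3 OR NOT A3) AND NOT (A3 AND (A3 AND A4))
(Negated implication: NOT(A → B) = A AND NOT B)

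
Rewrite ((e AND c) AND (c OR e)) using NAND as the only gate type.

((((e NAND c) NAND (e NAND c)) NAND ((c NAND c) NAND (e NAND e))) NAND (((e NAND c) NAND (e NAND c)) NAND ((c NAND c) NAND (e NAND e))))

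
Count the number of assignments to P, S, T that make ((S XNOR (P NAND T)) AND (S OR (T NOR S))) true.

Satisfying assignments: (0,1,0), (0,1,1), (1,1,0)
Count: 3 out of 8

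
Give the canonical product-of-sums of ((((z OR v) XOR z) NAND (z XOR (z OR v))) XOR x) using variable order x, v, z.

ΠM(2, 4, 5, 7) = (x OR NOT v OR z) AND (NOT x OR v OR z) AND (NOT x OR v OR NOT z) AND (NOT x OR NOT v OR NOT z)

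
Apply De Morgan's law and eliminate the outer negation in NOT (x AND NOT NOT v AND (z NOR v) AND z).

NOT x OR NOT v OR NOT (z NOR v) OR NOT z
De Morgan's: NOT(AND of terms) = OR of negations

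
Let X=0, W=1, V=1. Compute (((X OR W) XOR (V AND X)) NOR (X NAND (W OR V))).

Substituting: (((0 OR 1) XOR (1 AND 0)) NOR (0 NAND (1 OR 1)))
= 0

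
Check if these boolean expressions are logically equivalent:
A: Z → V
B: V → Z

No, Converse is not equivalent to original (counterexample: Z=0, Y=0, V=1)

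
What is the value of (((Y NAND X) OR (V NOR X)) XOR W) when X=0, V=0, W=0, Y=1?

Substituting: (((1 NAND 0) OR (0 NOR 0)) XOR 0)
= 1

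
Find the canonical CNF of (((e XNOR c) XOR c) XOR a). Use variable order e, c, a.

(e OR c OR NOT a) AND (e OR NOT c OR NOT a) AND (NOT e OR c OR a) AND (NOT e OR NOT c OR a)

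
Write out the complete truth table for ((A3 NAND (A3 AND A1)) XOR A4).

A1 | A3 | A4 | Output
---------------------
0 | 0 | 0 | 1
0 | 0 | 1 | 0
0 | 1 | 0 | 1
0 | 1 | 1 | 0
1 | 0 | 0 | 1
1 | 0 | 1 | 0
1 | 1 | 0 | 0
1 | 1 | 1 | 1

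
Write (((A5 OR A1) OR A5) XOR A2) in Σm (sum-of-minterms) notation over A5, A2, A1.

Σm(1, 2, 4, 5) = (NOT A5 AND NOT A2 AND A1) OR (NOT A5 AND A2 AND NOT A1) OR (A5 AND NOT A2 AND NOT A1) OR (A5 AND NOT A2 AND A1)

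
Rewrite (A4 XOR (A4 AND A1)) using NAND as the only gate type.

((A4 NAND (A4 NAND ((A4 NAND A1) NAND (A4 NAND A1)))) NAND (((A4 NAND A1) NAND (A4 NAND A1)) NAND (A4 NAND ((A4 NAND A1) NAND (A4 NAND A1)))))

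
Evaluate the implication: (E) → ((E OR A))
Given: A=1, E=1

Antecedent (E) = 1; consequent ((E OR A)) = 1.
1 → 1 = 1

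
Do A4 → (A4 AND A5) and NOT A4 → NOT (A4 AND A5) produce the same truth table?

No, Inverse is not equivalent to original (counterexample: A4=1, A5=0)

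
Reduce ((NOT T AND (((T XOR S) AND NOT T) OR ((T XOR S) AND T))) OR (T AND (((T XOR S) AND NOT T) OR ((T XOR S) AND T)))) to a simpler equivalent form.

By distribution ((E AND v) OR (E AND NOT v) = E) then distribution ((E AND v) OR (E AND NOT v) = E):
= (T XOR S)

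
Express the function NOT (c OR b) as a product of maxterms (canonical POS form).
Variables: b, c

ΠM(1, 2, 3) = (b OR NOT c) AND (NOT b OR c) AND (NOT b OR NOT c)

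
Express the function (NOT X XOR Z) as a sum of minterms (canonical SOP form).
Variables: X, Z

Σm(0, 3) = (NOT X AND NOT Z) OR (X AND Z)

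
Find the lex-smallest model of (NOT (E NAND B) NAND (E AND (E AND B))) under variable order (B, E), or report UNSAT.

B=0, E=0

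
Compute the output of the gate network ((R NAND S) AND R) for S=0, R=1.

Substituting: ((1 NAND 0) AND 1)
= 1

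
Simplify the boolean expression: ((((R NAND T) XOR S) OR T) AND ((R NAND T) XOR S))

By absorption (E AND (E OR v) = E):
= ((R NAND T) XOR S)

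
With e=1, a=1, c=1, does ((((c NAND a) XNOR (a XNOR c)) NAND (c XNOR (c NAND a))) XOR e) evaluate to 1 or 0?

Substituting: ((((1 NAND 1) XNOR (1 XNOR 1)) NAND (1 XNOR (1 NAND 1))) XOR 1)
= 0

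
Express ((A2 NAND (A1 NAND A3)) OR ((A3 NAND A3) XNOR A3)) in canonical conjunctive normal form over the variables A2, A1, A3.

(NOT A2 OR A1 OR A3) AND (NOT A2 OR A1 OR NOT A3) AND (NOT A2 OR NOT A1 OR A3)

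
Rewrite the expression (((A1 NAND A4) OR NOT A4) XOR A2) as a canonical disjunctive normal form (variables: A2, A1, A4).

(NOT A2 AND NOT A1 AND NOT A4) OR (NOT A2 AND NOT A1 AND A4) OR (NOT A2 AND A1 AND NOT A4) OR (A2 AND A1 AND A4)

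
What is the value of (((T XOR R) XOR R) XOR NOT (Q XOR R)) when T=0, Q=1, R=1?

Substituting: (((0 XOR 1) XOR 1) XOR NOT (1 XOR 1))
= 1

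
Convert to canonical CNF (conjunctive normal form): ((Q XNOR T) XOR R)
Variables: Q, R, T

(Q OR R OR NOT T) AND (Q OR NOT R OR T) AND (NOT Q OR R OR T) AND (NOT Q OR NOT R OR NOT T)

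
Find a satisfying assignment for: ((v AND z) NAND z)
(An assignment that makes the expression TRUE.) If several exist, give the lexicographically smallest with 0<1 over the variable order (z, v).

z=0, v=0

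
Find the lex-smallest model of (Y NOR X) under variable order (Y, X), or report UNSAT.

Y=0, X=0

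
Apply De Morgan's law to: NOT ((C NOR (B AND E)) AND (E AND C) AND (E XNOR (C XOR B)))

NOT (C NOR (B AND E)) OR NOT (E AND C) OR NOT (E XNOR (C XOR B))
De Morgan's: NOT(AND of terms) = OR of negations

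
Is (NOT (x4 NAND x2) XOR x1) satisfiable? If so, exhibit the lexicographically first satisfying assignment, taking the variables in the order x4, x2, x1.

x4=0, x2=0, x1=1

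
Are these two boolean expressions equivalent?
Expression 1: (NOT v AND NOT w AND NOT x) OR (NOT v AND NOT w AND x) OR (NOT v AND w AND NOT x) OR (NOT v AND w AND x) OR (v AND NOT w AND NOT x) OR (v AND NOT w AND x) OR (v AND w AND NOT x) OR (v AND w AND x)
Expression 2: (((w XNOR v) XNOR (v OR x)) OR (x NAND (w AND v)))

Yes, they are equivalent — the two output columns agree on all 8 assignments:
v | w | x | Expression 1 | Expression 2
---------------------------------------
0 | 0 | 0 | 1 | 1
0 | 0 | 1 | 1 | 1
0 | 1 | 0 | 1 | 1
0 | 1 | 1 | 1 | 1
1 | 0 | 0 | 1 | 1
1 | 0 | 1 | 1 | 1
1 | 1 | 0 | 1 | 1
1 | 1 | 1 | 1 | 1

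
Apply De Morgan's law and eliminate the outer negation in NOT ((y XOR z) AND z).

NOT (y XOR z) OR NOT z
De Morgan's: NOT(AND of terms) = OR of negations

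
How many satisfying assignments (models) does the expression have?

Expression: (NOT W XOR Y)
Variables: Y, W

Satisfying assignments: (0,0), (1,1)
Count: 2 out of 4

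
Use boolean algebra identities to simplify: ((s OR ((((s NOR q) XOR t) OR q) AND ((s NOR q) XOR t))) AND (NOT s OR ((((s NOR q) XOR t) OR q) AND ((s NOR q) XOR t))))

By distribution ((E OR v) AND (E OR NOT v) = E) then absorption (E AND (E OR v) = E):
= ((s NOR q) XOR t)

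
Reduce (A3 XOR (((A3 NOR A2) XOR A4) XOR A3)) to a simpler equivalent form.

By XOR self-cancellation ((E XOR v) XOR v = E):
= ((A3 NOR A2) XOR A4)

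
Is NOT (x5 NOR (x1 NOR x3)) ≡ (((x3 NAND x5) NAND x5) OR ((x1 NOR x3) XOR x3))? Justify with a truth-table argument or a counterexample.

No. Counterexample: with x3=0, x1=1, x5=0, Expression 1 = 0 but Expression 2 = 1.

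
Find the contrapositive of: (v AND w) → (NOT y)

Contrapositive: y → NOT (v AND w)
Note: A statement and its contrapositive are logically equivalent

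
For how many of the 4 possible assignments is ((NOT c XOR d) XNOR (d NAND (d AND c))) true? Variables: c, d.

Satisfying assignments: (0,0)
Count: 1 out of 4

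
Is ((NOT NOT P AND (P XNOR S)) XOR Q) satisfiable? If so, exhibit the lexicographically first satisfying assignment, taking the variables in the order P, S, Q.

P=0, S=0, Q=1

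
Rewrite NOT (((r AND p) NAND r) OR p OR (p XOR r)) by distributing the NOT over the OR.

NOT ((r AND p) NAND r) AND NOT p AND NOT (p XOR r)
De Morgan's: NOT(OR of terms) = AND of negations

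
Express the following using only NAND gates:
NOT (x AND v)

(((x NAND v) NAND (x NAND v)) NAND ((x NAND v) NAND (x NAND v)))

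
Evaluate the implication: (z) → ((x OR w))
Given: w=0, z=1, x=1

Antecedent (z) = 1; consequent ((x OR w)) = 1.
1 → 1 = 1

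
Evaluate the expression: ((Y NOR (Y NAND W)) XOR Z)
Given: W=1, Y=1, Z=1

Substituting: ((1 NOR (1 NAND 1)) XOR 1)
= 1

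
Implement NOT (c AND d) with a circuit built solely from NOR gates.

(((c NOR c) NOR (d NOR d)) NOR ((c NOR c) NOR (d NOR d)))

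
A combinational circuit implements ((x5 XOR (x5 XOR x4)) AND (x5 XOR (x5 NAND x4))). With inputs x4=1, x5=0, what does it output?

Substituting: ((0 XOR (0 XOR 1)) AND (0 XOR (0 NAND 1)))
= 1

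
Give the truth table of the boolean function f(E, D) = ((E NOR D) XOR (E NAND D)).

E | D | Output
--------------
0 | 0 | 0
0 | 1 | 1
1 | 0 | 1
1 | 1 | 0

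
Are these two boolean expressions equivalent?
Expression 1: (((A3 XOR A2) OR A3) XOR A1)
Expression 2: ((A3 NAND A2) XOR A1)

No. Counterexample: with A2=0, A3=0, A1=0, Expression 1 = 0 but Expression 2 = 1.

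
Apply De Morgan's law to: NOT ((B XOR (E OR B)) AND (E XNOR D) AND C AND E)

NOT (B XOR (E OR B)) OR NOT (E XNOR D) OR NOT C OR NOT E
De Morgan's: NOT(AND of terms) = OR of negations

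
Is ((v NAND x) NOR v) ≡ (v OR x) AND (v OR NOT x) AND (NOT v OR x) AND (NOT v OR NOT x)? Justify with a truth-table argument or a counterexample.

Yes, they are equivalent — the two output columns agree on all 4 assignments:
v | x | Expression 1 | Expression 2
-----------------------------------
0 | 0 | 0 | 0
0 | 1 | 0 | 0
1 | 0 | 0 | 0
1 | 1 | 0 | 0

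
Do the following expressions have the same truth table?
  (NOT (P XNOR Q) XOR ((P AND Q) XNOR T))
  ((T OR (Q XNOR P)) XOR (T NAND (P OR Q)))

No. Counterexample: with Q=0, T=0, P=0, Expression 1 = 1 but Expression 2 = 0.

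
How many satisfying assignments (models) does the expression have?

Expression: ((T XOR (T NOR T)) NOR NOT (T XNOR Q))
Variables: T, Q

No assignment satisfies the expression.
Count: 0 out of 4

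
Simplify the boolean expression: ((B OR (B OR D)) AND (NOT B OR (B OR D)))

By distribution ((E OR v) AND (E OR NOT v) = E):
= (B OR D)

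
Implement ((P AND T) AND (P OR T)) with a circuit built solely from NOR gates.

((((P NOR P) NOR (T NOR T)) NOR ((P NOR P) NOR (T NOR T))) NOR (((P NOR T) NOR (P NOR T)) NOR ((P NOR T) NOR (P NOR T))))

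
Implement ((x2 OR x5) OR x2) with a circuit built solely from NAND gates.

((((x2 NAND x2) NAND (x5 NAND x5)) NAND ((x2 NAND x2) NAND (x5 NAND x5))) NAND (x2 NAND x2))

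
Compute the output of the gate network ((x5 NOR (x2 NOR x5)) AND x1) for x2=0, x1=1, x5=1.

Substituting: ((1 NOR (0 NOR 1)) AND 1)
= 0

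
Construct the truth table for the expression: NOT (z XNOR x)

z | x | Output
--------------
0 | 0 | 0
0 | 1 | 1
1 | 0 | 1
1 | 1 | 0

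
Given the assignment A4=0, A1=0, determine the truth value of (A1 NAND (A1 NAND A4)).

Substituting: (0 NAND (0 NAND 0))
= 1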